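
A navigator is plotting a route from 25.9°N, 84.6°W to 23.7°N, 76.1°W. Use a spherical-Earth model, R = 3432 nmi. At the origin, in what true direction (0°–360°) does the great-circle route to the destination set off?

104.1°

θ = atan2( sin Δλ·cos φ₂ ,  cos φ₁ sin φ₂ − sin φ₁ cos φ₂ cos Δλ )
  = atan2(+0.1353, -0.0340) = 104.10°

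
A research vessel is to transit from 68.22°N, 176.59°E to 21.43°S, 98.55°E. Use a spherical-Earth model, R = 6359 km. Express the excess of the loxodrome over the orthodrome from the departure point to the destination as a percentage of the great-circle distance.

Great circle: σ = 1.8418 rad → d_gc = Rσ = 11712.1 km
Rhumb: Δφ = -1.5647, Δλ = -1.3621, Δψ = -2.0313, q = Δφ/Δψ = 0.7703 → d_rh = R√(Δφ²+q²Δλ²) = 11979.6 km
Excess = (11979.6 − 11712.1) / 11712.1 = 267.5 / 11712.1 = 2.28% ≈ 2.3%

2.3%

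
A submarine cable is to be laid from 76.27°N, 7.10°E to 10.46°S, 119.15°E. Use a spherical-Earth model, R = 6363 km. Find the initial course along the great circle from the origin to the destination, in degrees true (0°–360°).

N = sin Δλ·cos φ₂ = +0.9115;  D = cos φ₁ sin φ₂ − sin φ₁ cos φ₂ cos Δλ = +0.3155
initial course = atan2(N, D) = 70.90°

70.9°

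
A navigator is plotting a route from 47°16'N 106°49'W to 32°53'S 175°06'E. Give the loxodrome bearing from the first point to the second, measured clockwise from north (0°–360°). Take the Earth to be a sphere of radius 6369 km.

221.4°

Δψ = ln[tan(π/4+φ₂/2)/tan(π/4+φ₁/2)] = -1.5468
Δλ = -1.3628 rad (taken the short way round)
course = atan2(Δλ, Δψ) = 221.38°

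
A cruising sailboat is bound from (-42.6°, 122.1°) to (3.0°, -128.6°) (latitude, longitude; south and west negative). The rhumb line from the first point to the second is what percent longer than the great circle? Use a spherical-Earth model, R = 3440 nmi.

Great circle: σ = 1.8529 rad → d_gc = Rσ = 6374.0 nmi
Rhumb: Δφ = +0.7959, Δλ = +1.9076, Δψ = +0.8757, q = Δφ/Δψ = 0.9088 → d_rh = R√(Δφ²+q²Δλ²) = 6562.4 nmi
Excess = (6562.4 − 6374.0) / 6374.0 = 188.4 / 6374.0 = 2.96% ≈ 3.0%

3.0%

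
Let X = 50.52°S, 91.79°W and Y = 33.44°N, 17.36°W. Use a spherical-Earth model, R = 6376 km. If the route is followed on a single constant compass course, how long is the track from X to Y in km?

11906 km

Rhumb course C = atan2(Δλ, Δψ) with Δψ = ln[tan(π/4+φ₂/2)/tan(π/4+φ₁/2)] = +1.6448, Δλ = +1.2990 → C = 38.30°
d = R·|Δφ| / |cos C| = 6376·1.46538 / 0.78476 = 11906 km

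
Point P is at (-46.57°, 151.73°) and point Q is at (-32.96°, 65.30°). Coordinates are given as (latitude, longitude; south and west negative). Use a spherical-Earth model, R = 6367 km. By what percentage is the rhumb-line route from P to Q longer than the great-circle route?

Great circle: σ = 1.1252 rad → d_gc = Rσ = 7164.0 km
Rhumb: Δφ = +0.2375, Δλ = -1.5085, Δψ = +0.3108, q = Δφ/Δψ = 0.7643 → d_rh = R√(Δφ²+q²Δλ²) = 7495.3 km
Excess = (7495.3 − 7164.0) / 7164.0 = 331.3 / 7164.0 = 4.62% ≈ 4.6%

4.6%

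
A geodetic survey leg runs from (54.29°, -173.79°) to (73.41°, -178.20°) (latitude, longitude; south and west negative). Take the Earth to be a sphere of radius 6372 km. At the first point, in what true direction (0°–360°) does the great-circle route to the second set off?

θ = atan2( sin Δλ·cos φ₂ ,  cos φ₁ sin φ₂ − sin φ₁ cos φ₂ cos Δλ )
  = atan2(-0.0220, +0.3282) = 356.17°

356.2°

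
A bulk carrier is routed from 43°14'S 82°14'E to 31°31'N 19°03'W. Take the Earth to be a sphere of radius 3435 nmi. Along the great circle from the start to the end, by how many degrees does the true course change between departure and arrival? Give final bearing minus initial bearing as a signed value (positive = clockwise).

Initial bearing θ₁ = atan2(sin Δλ cos φ₂, cos φ₁ sin φ₂ − sin φ₁ cos φ₂ cos Δλ) = 287.69°
Final bearing θ₂ = (initial bearing from the destination back to the start) + 180° = 305.49°
Δθ = θ₂ − θ₁ = +17.8°

+17.8°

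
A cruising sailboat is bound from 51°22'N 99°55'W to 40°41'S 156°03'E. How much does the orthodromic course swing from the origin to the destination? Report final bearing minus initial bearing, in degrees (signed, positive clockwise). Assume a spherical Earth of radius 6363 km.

-19.5°

Initial bearing θ₁ = atan2(sin Δλ cos φ₂, cos φ₁ sin φ₂ − sin φ₁ cos φ₂ cos Δλ) = 250.30°
Final bearing θ₂ = (initial bearing from the destination back to the start) + 180° = 230.82°
Δθ = θ₂ − θ₁ = -19.5°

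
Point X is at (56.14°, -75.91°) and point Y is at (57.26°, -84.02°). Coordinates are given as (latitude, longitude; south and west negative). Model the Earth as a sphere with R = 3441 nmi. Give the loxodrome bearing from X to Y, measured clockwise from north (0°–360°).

Meridional parts: M(φ₁)=+1.1894, M(φ₂)=+1.2250 → ΔM = +0.0356;  Δλ = -0.1415 rad
tan C = Δλ / ΔM = -3.9752 → C = 284.12°

284.1°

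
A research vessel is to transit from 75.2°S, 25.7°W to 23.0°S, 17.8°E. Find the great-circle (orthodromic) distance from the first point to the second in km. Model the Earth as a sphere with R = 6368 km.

6307 km

Haversine: a = sin²(Δφ/2)+cos φ₁ cos φ₂ sin²(Δλ/2) = 0.22583;  σ = 2·atan2(√a,√(1−a))
σ = 56.747° → d = Rσ = 6368·0.99043 = 6307 km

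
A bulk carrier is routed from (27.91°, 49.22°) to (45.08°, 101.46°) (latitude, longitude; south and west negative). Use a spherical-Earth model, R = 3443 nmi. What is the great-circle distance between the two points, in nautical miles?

2673 nmi

Haversine: a = sin²(Δφ/2)+cos φ₁ cos φ₂ sin²(Δλ/2) = 0.14323;  σ = 2·atan2(√a,√(1−a))
σ = 44.476° → d = Rσ = 3443·0.77625 = 2673 nmi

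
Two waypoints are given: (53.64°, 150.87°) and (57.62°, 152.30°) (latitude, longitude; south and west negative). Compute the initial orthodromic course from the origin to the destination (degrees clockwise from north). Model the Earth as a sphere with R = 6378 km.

10.9°

θ = atan2( sin Δλ·cos φ₂ ,  cos φ₁ sin φ₂ − sin φ₁ cos φ₂ cos Δλ )
  = atan2(+0.0134, +0.0695) = 10.88°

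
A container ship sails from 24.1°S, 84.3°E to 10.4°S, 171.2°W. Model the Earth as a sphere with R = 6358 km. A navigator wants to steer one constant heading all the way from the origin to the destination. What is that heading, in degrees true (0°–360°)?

82.2°

Δψ = ln[tan(π/4+φ₂/2)/tan(π/4+φ₁/2)] = +0.2511
Δλ = +1.8239 rad (taken the short way round)
course = atan2(Δλ, Δψ) = 82.16°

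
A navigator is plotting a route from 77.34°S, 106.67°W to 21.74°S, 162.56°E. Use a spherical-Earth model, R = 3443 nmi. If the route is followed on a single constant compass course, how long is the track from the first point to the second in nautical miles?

Δψ = ln[tan(π/4+φ₂/2)/tan(π/4+φ₁/2)] = +1.8100;  Δφ = +0.9704 rad,  Δλ = -1.5842 rad
q = Δφ/Δψ = 0.5361
d = R·√(Δφ² + q²Δλ²) = 3443·1.28962 = 4440 nmi

4440 nmi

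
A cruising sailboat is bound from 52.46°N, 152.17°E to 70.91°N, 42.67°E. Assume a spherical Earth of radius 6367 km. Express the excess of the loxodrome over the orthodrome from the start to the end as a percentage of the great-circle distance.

13.8%

Great circle: σ = 0.8192 rad → d_gc = Rσ = 5215.9 km
Rhumb: Δφ = +0.3220, Δλ = -1.9111, Δψ = +0.7036, q = Δφ/Δψ = 0.4576 → d_rh = R√(Δφ²+q²Δλ²) = 5934.2 km
Excess = (5934.2 − 5215.9) / 5215.9 = 718.3 / 5215.9 = 13.77% ≈ 13.8%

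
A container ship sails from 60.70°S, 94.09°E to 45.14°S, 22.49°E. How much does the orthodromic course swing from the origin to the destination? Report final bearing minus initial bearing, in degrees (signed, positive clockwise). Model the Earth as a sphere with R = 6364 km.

+60.3°

Initial bearing θ₁ = atan2(sin Δλ cos φ₂, cos φ₁ sin φ₂ − sin φ₁ cos φ₂ cos Δλ) = 257.15°
Final bearing θ₂ = (initial bearing from the destination back to the start) + 180° = 317.44°
Δθ = θ₂ − θ₁ = +60.3°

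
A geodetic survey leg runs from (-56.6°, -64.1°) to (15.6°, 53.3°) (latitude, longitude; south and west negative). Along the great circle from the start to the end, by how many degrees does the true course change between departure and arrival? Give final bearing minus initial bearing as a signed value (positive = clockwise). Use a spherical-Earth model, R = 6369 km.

-71.0°

At departure: θ₁ = atan2(sin Δλ cos φ₂, cos φ₁ sin φ₂ − sin φ₁ cos φ₂ cos Δλ) = 104.55°
At arrival: θ₂ = atan2(sin Δλ cos φ₁, −cos φ₂ sin φ₁ + sin φ₂ cos φ₁ cos Δλ) = 33.59°
Δθ = θ₂ − θ₁ = -71.0°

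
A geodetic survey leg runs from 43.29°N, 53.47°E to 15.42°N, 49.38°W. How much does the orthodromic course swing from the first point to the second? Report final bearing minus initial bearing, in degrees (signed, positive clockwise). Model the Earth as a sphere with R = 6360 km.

-64.7°

At departure: θ₁ = atan2(sin Δλ cos φ₂, cos φ₁ sin φ₂ − sin φ₁ cos φ₂ cos Δλ) = 289.92°
At arrival: θ₂ = atan2(sin Δλ cos φ₁, −cos φ₂ sin φ₁ + sin φ₂ cos φ₁ cos Δλ) = 225.23°
Δθ = θ₂ − θ₁ = -64.7°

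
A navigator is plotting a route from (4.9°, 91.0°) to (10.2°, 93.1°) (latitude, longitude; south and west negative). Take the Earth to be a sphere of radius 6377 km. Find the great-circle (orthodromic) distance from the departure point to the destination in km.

634 km

cos σ = sin φ₁ sin φ₂ + cos φ₁ cos φ₂ cos Δλ
      = sin(4.90°)sin(10.20°) + cos(4.90°)cos(10.20°)cos(2.10°) = 0.9951
σ = 5.694° → d = Rσ = 6377·0.09938 = 634 km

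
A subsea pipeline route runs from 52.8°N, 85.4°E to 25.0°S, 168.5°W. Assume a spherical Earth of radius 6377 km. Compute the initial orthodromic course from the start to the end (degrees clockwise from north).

93.6°

θ = atan2( sin Δλ·cos φ₂ ,  cos φ₁ sin φ₂ − sin φ₁ cos φ₂ cos Δλ )
  = atan2(+0.8708, -0.0553) = 93.64°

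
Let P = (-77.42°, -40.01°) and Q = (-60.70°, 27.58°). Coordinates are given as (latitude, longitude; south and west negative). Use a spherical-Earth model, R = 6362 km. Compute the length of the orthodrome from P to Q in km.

2987 km

Haversine: a = sin²(Δφ/2)+cos φ₁ cos φ₂ sin²(Δλ/2) = 0.05412;  σ = 2·atan2(√a,√(1−a))
σ = 26.904° → d = Rσ = 6362·0.46956 = 2987 km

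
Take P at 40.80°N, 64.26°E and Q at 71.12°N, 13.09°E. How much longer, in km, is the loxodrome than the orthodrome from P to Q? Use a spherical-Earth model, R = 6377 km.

105 km

Great circle: cos σ = sin φ₁ sin φ₂ + cos φ₁ cos φ₂ cos Δλ,  σ = 0.6890 rad → d_gc = 4394.0 km
Rhumb line: Δψ = +1.0129, q = Δφ/Δψ = 0.5224, d_rh = R√(Δφ²+q²Δλ²) = 4499.0 km
Excess = 4499.0 − 4394.0 = 105.0 ≈ 105 km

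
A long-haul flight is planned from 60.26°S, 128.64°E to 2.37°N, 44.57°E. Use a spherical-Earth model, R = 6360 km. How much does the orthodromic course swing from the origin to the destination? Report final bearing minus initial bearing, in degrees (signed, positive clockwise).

At departure: θ₁ = atan2(sin Δλ cos φ₂, cos φ₁ sin φ₂ − sin φ₁ cos φ₂ cos Δλ) = 276.32°
At arrival: θ₂ = atan2(sin Δλ cos φ₁, −cos φ₂ sin φ₁ + sin φ₂ cos φ₁ cos Δλ) = 330.43°
Δθ = θ₂ − θ₁ = +54.1°

+54.1°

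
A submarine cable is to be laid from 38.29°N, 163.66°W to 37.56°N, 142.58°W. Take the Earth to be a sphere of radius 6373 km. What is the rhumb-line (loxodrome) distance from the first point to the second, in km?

Δψ = ln[tan(π/4+φ₂/2)/tan(π/4+φ₁/2)] = -0.0162;  Δφ = -0.0127 rad,  Δλ = +0.3679 rad
q = Δφ/Δψ = 0.7888
d = R·√(Δφ² + q²Δλ²) = 6373·0.29049 = 1851 km

1851 km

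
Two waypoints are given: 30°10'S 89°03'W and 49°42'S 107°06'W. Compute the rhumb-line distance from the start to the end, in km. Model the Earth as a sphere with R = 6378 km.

Δψ = ln[tan(π/4+φ₂/2)/tan(π/4+φ₁/2)] = -0.4499;  Δφ = -0.3409 rad,  Δλ = -0.3150 rad
q = Δφ/Δψ = 0.7578
d = R·√(Δφ² + q²Δλ²) = 6378·0.41619 = 2654 km

2654 km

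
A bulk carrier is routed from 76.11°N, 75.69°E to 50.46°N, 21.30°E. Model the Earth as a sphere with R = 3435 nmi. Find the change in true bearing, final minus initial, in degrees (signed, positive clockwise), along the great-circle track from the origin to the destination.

At departure: θ₁ = atan2(sin Δλ cos φ₂, cos φ₁ sin φ₂ − sin φ₁ cos φ₂ cos Δλ) = 251.35°
At arrival: θ₂ = atan2(sin Δλ cos φ₁, −cos φ₂ sin φ₁ + sin φ₂ cos φ₁ cos Δλ) = 200.93°
Δθ = θ₂ − θ₁ = -50.4°

-50.4°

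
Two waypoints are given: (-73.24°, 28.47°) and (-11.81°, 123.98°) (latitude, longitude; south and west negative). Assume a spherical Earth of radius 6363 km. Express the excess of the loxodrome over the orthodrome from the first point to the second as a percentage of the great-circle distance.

Great circle: σ = 1.4011 rad → d_gc = Rσ = 8915.3 km
Rhumb: Δφ = +1.0722, Δλ = +1.6670, Δψ = +1.7076, q = Δφ/Δψ = 0.6279 → d_rh = R√(Δφ²+q²Δλ²) = 9533.8 km
Excess = (9533.8 − 8915.3) / 8915.3 = 618.5 / 8915.3 = 6.94% ≈ 6.9%

6.9%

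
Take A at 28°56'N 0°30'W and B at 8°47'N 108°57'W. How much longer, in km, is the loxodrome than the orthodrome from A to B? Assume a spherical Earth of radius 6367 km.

Great circle: cos σ = sin φ₁ sin φ₂ + cos φ₁ cos φ₂ cos Δλ,  σ = 1.7720 rad → d_gc = 11282.35 km
Rhumb line: Δψ = -0.3740, q = Δφ/Δψ = 0.9403, d_rh = R√(Δφ²+q²Δλ²) = 11550.90 km
Excess = 11550.90 − 11282.35 = 268.55 ≈ 269 km

269 km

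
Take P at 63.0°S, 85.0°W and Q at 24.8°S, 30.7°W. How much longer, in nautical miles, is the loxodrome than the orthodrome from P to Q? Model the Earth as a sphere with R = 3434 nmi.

Great circle: cos σ = sin φ₁ sin φ₂ + cos φ₁ cos φ₂ cos Δλ,  σ = 0.9094 rad → d_gc = 3122.9 nmi
Rhumb line: Δψ = +0.9798, q = Δφ/Δψ = 0.6805, d_rh = R√(Δφ²+q²Δλ²) = 3185.3 nmi
Excess = 3185.3 − 3122.9 = 62.4 ≈ 62 nmi

62 nmi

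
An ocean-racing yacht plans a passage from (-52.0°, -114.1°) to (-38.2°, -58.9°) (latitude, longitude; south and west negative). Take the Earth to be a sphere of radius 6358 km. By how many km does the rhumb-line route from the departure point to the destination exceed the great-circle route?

Great circle: cos σ = sin φ₁ sin φ₂ + cos φ₁ cos φ₂ cos Δλ,  σ = 0.7022 rad → d_gc = 4464.5 km
Rhumb line: Δψ = +0.3437, q = Δφ/Δψ = 0.7007, d_rh = R√(Δφ²+q²Δλ²) = 4557.1 km
Excess = 4557.1 − 4464.5 = 92.6 ≈ 93 km

93 km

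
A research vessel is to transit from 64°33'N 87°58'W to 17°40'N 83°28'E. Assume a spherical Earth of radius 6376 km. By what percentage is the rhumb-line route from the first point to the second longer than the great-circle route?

Great circle: σ = 1.7020 rad → d_gc = Rσ = 10852.2 km
Rhumb: Δφ = -0.8183, Δλ = +2.9921, Δψ = -1.1747, q = Δφ/Δψ = 0.6966 → d_rh = R√(Δφ²+q²Δλ²) = 14276.6 km
Excess = (14276.6 − 10852.2) / 10852.2 = 3424.4 / 10852.2 = 31.555% ≈ 31.6%

31.6%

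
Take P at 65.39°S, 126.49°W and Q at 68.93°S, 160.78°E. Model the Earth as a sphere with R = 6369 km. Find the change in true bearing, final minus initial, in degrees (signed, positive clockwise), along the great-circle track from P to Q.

At departure: θ₁ = atan2(sin Δλ cos φ₂, cos φ₁ sin φ₂ − sin φ₁ cos φ₂ cos Δλ) = 229.66°
At arrival: θ₂ = atan2(sin Δλ cos φ₁, −cos φ₂ sin φ₁ + sin φ₂ cos φ₁ cos Δλ) = 298.01°
Δθ = θ₂ − θ₁ = +68.3°

+68.3°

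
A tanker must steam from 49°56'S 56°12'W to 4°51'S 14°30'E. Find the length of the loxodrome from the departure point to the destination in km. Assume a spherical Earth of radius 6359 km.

8347 km

Rhumb course C = atan2(Δλ, Δψ) with Δψ = ln[tan(π/4+φ₂/2)/tan(π/4+φ₁/2)] = +0.9241, Δλ = +1.2339 → C = 53.17°
d = R·|Δφ| / |cos C| = 6359·0.78685 / 0.59945 = 8347 km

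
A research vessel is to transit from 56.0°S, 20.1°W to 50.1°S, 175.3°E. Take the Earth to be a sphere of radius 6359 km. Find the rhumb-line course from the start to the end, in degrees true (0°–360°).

Δψ = ln[tan(π/4+φ₂/2)/tan(π/4+φ₁/2)] = +0.1716
Δλ = -2.8728 rad (taken the short way round)
course = atan2(Δλ, Δψ) = 273.42°

273.4°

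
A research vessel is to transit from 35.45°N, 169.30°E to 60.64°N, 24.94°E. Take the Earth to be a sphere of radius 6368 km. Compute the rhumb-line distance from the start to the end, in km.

10788 km

Δψ = ln[tan(π/4+φ₂/2)/tan(π/4+φ₁/2)] = +0.6771;  Δφ = +0.4396 rad,  Δλ = -2.5196 rad
q = Δφ/Δψ = 0.6493
d = R·√(Δφ² + q²Δλ²) = 6368·1.69410 = 10788 km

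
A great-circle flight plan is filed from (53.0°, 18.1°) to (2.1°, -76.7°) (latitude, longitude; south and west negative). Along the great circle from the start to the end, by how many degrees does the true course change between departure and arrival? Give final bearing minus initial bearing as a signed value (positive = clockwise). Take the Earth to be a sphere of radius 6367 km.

-58.2°

Initial bearing θ₁ = atan2(sin Δλ cos φ₂, cos φ₁ sin φ₂ − sin φ₁ cos φ₂ cos Δλ) = 275.10°
Final bearing θ₂ = (initial bearing from the destination back to the start) + 180° = 216.86°
Δθ = θ₂ − θ₁ = -58.2°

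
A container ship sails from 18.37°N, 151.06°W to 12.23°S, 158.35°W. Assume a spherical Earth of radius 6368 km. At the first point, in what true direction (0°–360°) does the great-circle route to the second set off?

193.8°

θ = atan2( sin Δλ·cos φ₂ ,  cos φ₁ sin φ₂ − sin φ₁ cos φ₂ cos Δλ )
  = atan2(-0.1240, -0.5066) = 193.76°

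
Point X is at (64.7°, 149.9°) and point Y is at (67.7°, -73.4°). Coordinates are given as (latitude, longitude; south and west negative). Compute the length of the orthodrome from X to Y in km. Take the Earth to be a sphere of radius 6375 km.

Haversine: a = sin²(Δφ/2)+cos φ₁ cos φ₂ sin²(Δλ/2) = 0.14078;  σ = 2·atan2(√a,√(1−a))
σ = 44.074° → d = Rσ = 6375·0.76923 = 4904 km

4904 km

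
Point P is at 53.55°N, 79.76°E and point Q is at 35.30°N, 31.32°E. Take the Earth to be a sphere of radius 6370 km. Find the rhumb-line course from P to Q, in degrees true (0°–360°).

Meridional parts: M(φ₁)=+1.1109, M(φ₂)=+0.6592 → ΔM = -0.4516;  Δλ = -0.8454 rad
tan C = Δλ / ΔM = +1.8719 → C = 241.89°

241.9°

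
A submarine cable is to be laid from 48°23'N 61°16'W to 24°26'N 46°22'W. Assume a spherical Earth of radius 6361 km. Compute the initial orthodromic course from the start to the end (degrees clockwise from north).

148.6°

θ = atan2( sin Δλ·cos φ₂ ,  cos φ₁ sin φ₂ − sin φ₁ cos φ₂ cos Δλ )
  = atan2(+0.2341, -0.3831) = 148.57°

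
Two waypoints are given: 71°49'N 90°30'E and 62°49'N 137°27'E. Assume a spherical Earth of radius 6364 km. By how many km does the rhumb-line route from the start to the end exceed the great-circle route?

Great circle: cos σ = sin φ₁ sin φ₂ + cos φ₁ cos φ₂ cos Δλ,  σ = 0.3409 rad → d_gc = 2169.7 km
Rhumb line: Δψ = -0.4127, q = Δφ/Δψ = 0.3806, d_rh = R√(Δφ²+q²Δλ²) = 2222.5 km
Excess = 2222.5 − 2169.7 = 52.8 ≈ 53 km

53 km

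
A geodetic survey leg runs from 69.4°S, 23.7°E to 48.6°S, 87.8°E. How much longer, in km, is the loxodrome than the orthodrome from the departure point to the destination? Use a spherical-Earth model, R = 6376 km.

165 km

Great circle: cos σ = sin φ₁ sin φ₂ + cos φ₁ cos φ₂ cos Δλ,  σ = 0.6372 rad → d_gc = 4062.6 km
Rhumb line: Δψ = +0.7320, q = Δφ/Δψ = 0.4959, d_rh = R√(Δφ²+q²Δλ²) = 4227.5 km
Excess = 4227.5 − 4062.6 = 164.9 ≈ 165 km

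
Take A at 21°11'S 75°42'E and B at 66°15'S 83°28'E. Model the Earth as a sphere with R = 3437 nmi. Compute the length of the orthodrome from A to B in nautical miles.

2720 nmi

Haversine: a = sin²(Δφ/2)+cos φ₁ cos φ₂ sin²(Δλ/2) = 0.14858;  σ = 2·atan2(√a,√(1−a))
σ = 45.345° → d = Rσ = 3437·0.79142 = 2720 nmi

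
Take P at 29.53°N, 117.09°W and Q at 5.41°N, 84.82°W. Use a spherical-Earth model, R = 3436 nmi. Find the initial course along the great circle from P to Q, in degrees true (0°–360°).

122.1°

N = sin Δλ·cos φ₂ = +0.5315;  D = cos φ₁ sin φ₂ − sin φ₁ cos φ₂ cos Δλ = -0.3329
initial course = atan2(N, D) = 122.06°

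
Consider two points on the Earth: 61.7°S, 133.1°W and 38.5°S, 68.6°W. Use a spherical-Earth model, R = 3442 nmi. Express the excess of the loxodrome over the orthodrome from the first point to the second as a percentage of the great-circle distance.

Great circle: σ = 0.7844 rad → d_gc = Rσ = 2699.8 nmi
Rhumb: Δφ = +0.4049, Δλ = +1.1257, Δψ = +0.6488, q = Δφ/Δψ = 0.6241 → d_rh = R√(Δφ²+q²Δλ²) = 2791.2 nmi
Excess = (2791.2 − 2699.8) / 2699.8 = 91.4 / 2699.8 = 3.39% ≈ 3.4%

3.4%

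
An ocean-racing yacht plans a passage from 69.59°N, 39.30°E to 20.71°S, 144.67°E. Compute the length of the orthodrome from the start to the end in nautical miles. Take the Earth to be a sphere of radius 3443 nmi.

6893 nmi

cos σ = sin φ₁ sin φ₂ + cos φ₁ cos φ₂ cos Δλ
      = sin(69.59°)sin(-20.71°) + cos(69.59°)cos(-20.71°)cos(105.37°) = -0.4179
σ = 114.702° → d = Rσ = 3443·2.00193 = 6893 nmi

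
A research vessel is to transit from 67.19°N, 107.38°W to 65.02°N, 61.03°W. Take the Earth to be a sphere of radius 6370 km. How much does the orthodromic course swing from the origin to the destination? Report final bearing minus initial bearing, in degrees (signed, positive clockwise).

+42.8°

At departure: θ₁ = atan2(sin Δλ cos φ₂, cos φ₁ sin φ₂ − sin φ₁ cos φ₂ cos Δλ) = 74.85°
At arrival: θ₂ = atan2(sin Δλ cos φ₁, −cos φ₂ sin φ₁ + sin φ₂ cos φ₁ cos Δλ) = 117.61°
Δθ = θ₂ − θ₁ = +42.8°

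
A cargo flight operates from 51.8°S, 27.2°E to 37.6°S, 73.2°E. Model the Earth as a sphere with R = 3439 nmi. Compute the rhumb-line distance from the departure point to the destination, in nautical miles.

Rhumb course C = atan2(Δλ, Δψ) with Δψ = ln[tan(π/4+φ₂/2)/tan(π/4+φ₁/2)] = +0.3514, Δλ = +0.8029 → C = 66.36°
d = R·|Δφ| / |cos C| = 3439·0.24784 / 0.40092 = 2126 nmi

2126 nmi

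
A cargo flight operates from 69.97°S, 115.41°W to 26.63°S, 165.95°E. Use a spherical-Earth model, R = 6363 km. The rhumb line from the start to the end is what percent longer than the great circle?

5.1%

Great circle: σ = 1.0685 rad → d_gc = Rσ = 6799.0 km
Rhumb: Δφ = +0.7564, Δλ = -1.3725, Δψ = +1.2514, q = Δφ/Δψ = 0.6045 → d_rh = R√(Δφ²+q²Δλ²) = 7143.8 km
Excess = (7143.8 − 6799.0) / 6799.0 = 344.8 / 6799.0 = 5.07% ≈ 5.1%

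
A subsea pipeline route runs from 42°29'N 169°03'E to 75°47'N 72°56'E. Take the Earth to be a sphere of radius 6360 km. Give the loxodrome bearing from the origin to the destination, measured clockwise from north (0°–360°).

Meridional parts: M(φ₁)=+0.8206, M(φ₂)=+2.0818 → ΔM = +1.2612;  Δλ = -1.6776 rad
tan C = Δλ / ΔM = -1.3301 → C = 306.94°

306.9°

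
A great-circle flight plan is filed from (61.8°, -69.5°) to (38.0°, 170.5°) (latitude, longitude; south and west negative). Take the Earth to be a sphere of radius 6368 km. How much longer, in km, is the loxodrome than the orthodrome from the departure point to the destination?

Great circle: cos σ = sin φ₁ sin φ₂ + cos φ₁ cos φ₂ cos Δλ,  σ = 1.2064 rad → d_gc = 7682.3 km
Rhumb line: Δψ = -0.6636, q = Δφ/Δψ = 0.6260, d_rh = R√(Δφ²+q²Δλ²) = 8757.7 km
Excess = 8757.7 − 7682.3 = 1075.4 ≈ 1075 km

1075 km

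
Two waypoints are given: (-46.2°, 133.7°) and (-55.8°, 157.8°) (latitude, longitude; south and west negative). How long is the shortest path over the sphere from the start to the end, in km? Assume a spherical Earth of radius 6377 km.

cos σ = sin φ₁ sin φ₂ + cos φ₁ cos φ₂ cos Δλ
      = sin(-46.20°)sin(-55.80°) + cos(-46.20°)cos(-55.80°)cos(24.10°) = 0.9521
σ = 17.808° → d = Rσ = 6377·0.31081 = 1982 km

1982 km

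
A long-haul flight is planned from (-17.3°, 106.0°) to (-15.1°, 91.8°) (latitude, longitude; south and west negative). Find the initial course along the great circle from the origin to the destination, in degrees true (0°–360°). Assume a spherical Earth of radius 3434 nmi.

θ = atan2( sin Δλ·cos φ₂ ,  cos φ₁ sin φ₂ − sin φ₁ cos φ₂ cos Δλ )
  = atan2(-0.2368, +0.0296) = 277.13°

277.1°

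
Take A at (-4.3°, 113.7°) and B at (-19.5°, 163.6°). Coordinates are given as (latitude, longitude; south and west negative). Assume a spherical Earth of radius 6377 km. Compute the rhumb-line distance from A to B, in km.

Rhumb course C = atan2(Δλ, Δψ) with Δψ = ln[tan(π/4+φ₂/2)/tan(π/4+φ₁/2)] = -0.2720, Δλ = +0.8709 → C = 107.34°
d = R·|Δφ| / |cos C| = 6377·0.26529 / 0.29810 = 5675 km

5675 km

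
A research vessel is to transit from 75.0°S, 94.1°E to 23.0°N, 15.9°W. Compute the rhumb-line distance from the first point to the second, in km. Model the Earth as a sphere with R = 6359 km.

Rhumb course C = atan2(Δλ, Δψ) with Δψ = ln[tan(π/4+φ₂/2)/tan(π/4+φ₁/2)] = +2.4403, Δλ = -1.9199 → C = 321.81°
d = R·|Δφ| / |cos C| = 6359·1.71042 / 0.78592 = 13839 km

13839 km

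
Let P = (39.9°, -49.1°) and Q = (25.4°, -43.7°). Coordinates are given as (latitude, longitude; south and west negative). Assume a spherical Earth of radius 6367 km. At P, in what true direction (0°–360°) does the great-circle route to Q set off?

161.1°

N = sin Δλ·cos φ₂ = +0.0850;  D = cos φ₁ sin φ₂ − sin φ₁ cos φ₂ cos Δλ = -0.2478
initial course = atan2(N, D) = 161.07°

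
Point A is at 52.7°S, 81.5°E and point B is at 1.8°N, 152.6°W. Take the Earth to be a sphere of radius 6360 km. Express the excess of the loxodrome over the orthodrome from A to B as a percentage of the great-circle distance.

7.0%

Great circle: σ = 1.9608 rad → d_gc = Rσ = 12470.4 km
Rhumb: Δφ = +0.9512, Δλ = +2.1974, Δψ = +1.1176, q = Δφ/Δψ = 0.8511 → d_rh = R√(Δφ²+q²Δλ²) = 13344.8 km
Excess = (13344.8 − 12470.4) / 12470.4 = 874.4 / 12470.4 = 7.01% ≈ 7.0%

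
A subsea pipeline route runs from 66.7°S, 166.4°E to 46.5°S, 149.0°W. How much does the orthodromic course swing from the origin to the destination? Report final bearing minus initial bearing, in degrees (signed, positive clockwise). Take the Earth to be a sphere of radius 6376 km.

Initial bearing θ₁ = atan2(sin Δλ cos φ₂, cos φ₁ sin φ₂ − sin φ₁ cos φ₂ cos Δλ) = 71.34°
Final bearing θ₂ = (initial bearing from the destination back to the start) + 180° = 32.98°
Δθ = θ₂ − θ₁ = -38.4°

-38.4°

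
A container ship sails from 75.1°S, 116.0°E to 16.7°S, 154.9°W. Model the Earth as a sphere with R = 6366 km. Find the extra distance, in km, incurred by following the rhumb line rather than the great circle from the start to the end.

Great circle: cos σ = sin φ₁ sin φ₂ + cos φ₁ cos φ₂ cos Δλ,  σ = 1.2854 rad → d_gc = 8182.7 km
Rhumb line: Δψ = +1.7387, q = Δφ/Δψ = 0.5862, d_rh = R√(Δφ²+q²Δλ²) = 8705.4 km
Excess = 8705.4 − 8182.7 = 522.7 ≈ 523 km

523 km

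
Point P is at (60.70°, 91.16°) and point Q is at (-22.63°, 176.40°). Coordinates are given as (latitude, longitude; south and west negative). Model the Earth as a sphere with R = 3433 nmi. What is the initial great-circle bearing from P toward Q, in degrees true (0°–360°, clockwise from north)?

105.5°

θ = atan2( sin Δλ·cos φ₂ ,  cos φ₁ sin φ₂ − sin φ₁ cos φ₂ cos Δλ )
  = atan2(+0.9198, -0.2551) = 105.50°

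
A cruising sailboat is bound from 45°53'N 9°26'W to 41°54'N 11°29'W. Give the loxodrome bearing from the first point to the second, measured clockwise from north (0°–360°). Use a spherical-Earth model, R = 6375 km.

Δψ = ln[tan(π/4+φ₂/2)/tan(π/4+φ₁/2)] = -0.0965
Δλ = -0.0358 rad (taken the short way round)
course = atan2(Δλ, Δψ) = 200.34°

200.3°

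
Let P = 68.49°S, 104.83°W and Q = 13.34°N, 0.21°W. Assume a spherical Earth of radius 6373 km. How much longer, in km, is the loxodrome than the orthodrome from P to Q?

Great circle: cos σ = sin φ₁ sin φ₂ + cos φ₁ cos φ₂ cos Δλ,  σ = 1.8804 rad → d_gc = 11984.0 km
Rhumb line: Δψ = +1.8960, q = Δφ/Δψ = 0.7533, d_rh = R√(Δφ²+q²Δλ²) = 12636.7 km
Excess = 12636.7 − 11984.0 = 652.7 ≈ 653 km

653 km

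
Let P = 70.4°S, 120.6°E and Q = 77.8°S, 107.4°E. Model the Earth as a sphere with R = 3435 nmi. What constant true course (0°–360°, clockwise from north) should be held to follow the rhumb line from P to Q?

205.6°

Δψ = ln[tan(π/4+φ₂/2)/tan(π/4+φ₁/2)] = -0.4801
Δλ = -0.2304 rad (taken the short way round)
course = atan2(Δλ, Δψ) = 205.63°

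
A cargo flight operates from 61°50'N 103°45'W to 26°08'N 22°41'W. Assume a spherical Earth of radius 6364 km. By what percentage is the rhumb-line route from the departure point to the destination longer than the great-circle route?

4.8%

Great circle: σ = 1.0994 rad → d_gc = Rσ = 6996.7 km
Rhumb: Δφ = -0.6231, Δλ = +1.4149, Δψ = -0.9100, q = Δφ/Δψ = 0.6847 → d_rh = R√(Δφ²+q²Δλ²) = 7330.4 km
Excess = (7330.4 − 6996.7) / 6996.7 = 333.7 / 6996.7 = 4.77% ≈ 4.8%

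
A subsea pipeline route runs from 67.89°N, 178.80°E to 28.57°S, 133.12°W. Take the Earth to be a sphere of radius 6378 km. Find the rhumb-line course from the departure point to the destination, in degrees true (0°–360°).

158.7°

Δψ = ln[tan(π/4+φ₂/2)/tan(π/4+φ₁/2)] = -2.1535
Δλ = +0.8392 rad (taken the short way round)
course = atan2(Δλ, Δψ) = 158.71°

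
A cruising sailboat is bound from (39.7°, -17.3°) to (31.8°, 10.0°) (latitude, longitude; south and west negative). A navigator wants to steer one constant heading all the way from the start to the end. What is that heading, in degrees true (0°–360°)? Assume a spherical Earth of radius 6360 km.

Δψ = ln[tan(π/4+φ₂/2)/tan(π/4+φ₁/2)] = -0.1702
Δλ = +0.4765 rad (taken the short way round)
course = atan2(Δλ, Δψ) = 109.65°

109.7°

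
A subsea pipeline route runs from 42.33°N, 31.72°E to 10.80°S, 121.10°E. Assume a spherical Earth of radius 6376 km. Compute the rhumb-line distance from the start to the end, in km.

10905 km

Δψ = ln[tan(π/4+φ₂/2)/tan(π/4+φ₁/2)] = -1.0066;  Δφ = -0.9273 rad,  Δλ = +1.5600 rad
q = Δφ/Δψ = 0.9213
d = R·√(Δφ² + q²Δλ²) = 6376·1.71032 = 10905 km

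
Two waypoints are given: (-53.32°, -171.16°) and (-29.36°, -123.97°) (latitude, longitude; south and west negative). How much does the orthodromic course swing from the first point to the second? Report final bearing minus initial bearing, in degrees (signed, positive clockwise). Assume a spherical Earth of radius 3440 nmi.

-32.9°

Initial bearing θ₁ = atan2(sin Δλ cos φ₂, cos φ₁ sin φ₂ − sin φ₁ cos φ₂ cos Δλ) = 74.10°
Final bearing θ₂ = (initial bearing from the destination back to the start) + 180° = 41.24°
Δθ = θ₂ − θ₁ = -32.9°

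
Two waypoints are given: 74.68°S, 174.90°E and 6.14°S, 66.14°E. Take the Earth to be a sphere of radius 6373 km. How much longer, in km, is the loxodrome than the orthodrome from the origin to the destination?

888 km

Great circle: cos σ = sin φ₁ sin φ₂ + cos φ₁ cos φ₂ cos Δλ,  σ = 1.5521 rad → d_gc = 9891.7 km
Rhumb line: Δψ = +1.8989, q = Δφ/Δψ = 0.6300, d_rh = R√(Δφ²+q²Δλ²) = 10779.7 km
Excess = 10779.7 − 9891.7 = 888.0 ≈ 888 km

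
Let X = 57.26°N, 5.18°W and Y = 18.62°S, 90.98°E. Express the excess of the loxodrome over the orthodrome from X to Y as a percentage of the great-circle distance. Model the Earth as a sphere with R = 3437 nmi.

Great circle: σ = 1.9003 rad → d_gc = Rσ = 6531.3 nmi
Rhumb: Δφ = -1.3244, Δλ = +1.6783, Δψ = -1.5559, q = Δφ/Δψ = 0.8512 → d_rh = R√(Δφ²+q²Δλ²) = 6695.3 nmi
Excess = (6695.3 − 6531.3) / 6531.3 = 164.0 / 6531.3 = 2.51% ≈ 2.5%

2.5%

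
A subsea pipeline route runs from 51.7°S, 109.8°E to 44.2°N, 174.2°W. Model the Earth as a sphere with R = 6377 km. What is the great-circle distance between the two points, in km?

12920 km

Haversine: a = sin²(Δφ/2)+cos φ₁ cos φ₂ sin²(Δλ/2) = 0.71981;  σ = 2·atan2(√a,√(1−a))
σ = 116.080° → d = Rσ = 6377·2.02598 = 12920 km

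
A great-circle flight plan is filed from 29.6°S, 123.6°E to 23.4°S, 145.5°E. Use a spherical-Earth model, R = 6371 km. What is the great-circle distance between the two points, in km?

2281 km

cos σ = sin φ₁ sin φ₂ + cos φ₁ cos φ₂ cos Δλ
      = sin(-29.60°)sin(-23.40°) + cos(-29.60°)cos(-23.40°)cos(21.90°) = 0.9366
σ = 20.517° → d = Rσ = 6371·0.35810 = 2281 km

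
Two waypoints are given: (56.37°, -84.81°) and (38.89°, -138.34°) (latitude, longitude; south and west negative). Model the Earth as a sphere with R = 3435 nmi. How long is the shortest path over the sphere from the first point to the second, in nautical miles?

2328 nmi

Haversine: a = sin²(Δφ/2)+cos φ₁ cos φ₂ sin²(Δλ/2) = 0.11051;  σ = 2·atan2(√a,√(1−a))
σ = 38.833° → d = Rσ = 3435·0.67776 = 2328 nmi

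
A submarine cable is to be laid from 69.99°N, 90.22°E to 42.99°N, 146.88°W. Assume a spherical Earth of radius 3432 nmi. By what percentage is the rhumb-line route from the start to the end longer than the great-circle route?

Great circle: σ = 1.0417 rad → d_gc = Rσ = 3575.1 nmi
Rhumb: Δφ = -0.4712, Δλ = +2.1450, Δψ = -0.9023, q = Δφ/Δψ = 0.5223 → d_rh = R√(Δφ²+q²Δλ²) = 4171.0 nmi
Excess = (4171.0 − 3575.1) / 3575.1 = 595.9 / 3575.1 = 16.67% ≈ 16.7%

16.7%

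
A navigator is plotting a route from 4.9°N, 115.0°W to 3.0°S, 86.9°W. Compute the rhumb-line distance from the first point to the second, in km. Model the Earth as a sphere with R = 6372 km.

Rhumb course C = atan2(Δλ, Δψ) with Δψ = ln[tan(π/4+φ₂/2)/tan(π/4+φ₁/2)] = -0.1380, Δλ = +0.4904 → C = 105.72°
d = R·|Δφ| / |cos C| = 6372·0.13788 / 0.27088 = 3243 km

3243 km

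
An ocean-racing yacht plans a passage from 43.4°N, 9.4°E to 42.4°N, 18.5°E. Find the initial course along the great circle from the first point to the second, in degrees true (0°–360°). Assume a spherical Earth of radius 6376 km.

N = sin Δλ·cos φ₂ = +0.1168;  D = cos φ₁ sin φ₂ − sin φ₁ cos φ₂ cos Δλ = -0.0111
initial course = atan2(N, D) = 95.41°

95.4°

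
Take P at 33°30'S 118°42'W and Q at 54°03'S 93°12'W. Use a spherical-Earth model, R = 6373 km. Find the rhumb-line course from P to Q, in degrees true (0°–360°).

138.6°

Δψ = ln[tan(π/4+φ₂/2)/tan(π/4+φ₁/2)] = -0.5045
Δλ = +0.4451 rad (taken the short way round)
course = atan2(Δλ, Δψ) = 138.58°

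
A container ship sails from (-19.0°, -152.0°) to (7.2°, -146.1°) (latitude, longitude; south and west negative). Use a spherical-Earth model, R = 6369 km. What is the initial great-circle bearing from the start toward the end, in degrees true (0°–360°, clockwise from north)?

N = sin Δλ·cos φ₂ = +0.1020;  D = cos φ₁ sin φ₂ − sin φ₁ cos φ₂ cos Δλ = +0.4398
initial course = atan2(N, D) = 13.06°

13.1°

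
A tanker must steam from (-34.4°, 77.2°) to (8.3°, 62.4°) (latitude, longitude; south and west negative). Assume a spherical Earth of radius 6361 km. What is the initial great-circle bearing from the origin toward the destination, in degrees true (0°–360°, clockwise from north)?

N = sin Δλ·cos φ₂ = -0.2528;  D = cos φ₁ sin φ₂ − sin φ₁ cos φ₂ cos Δλ = +0.6596
initial course = atan2(N, D) = 339.03°

339.0°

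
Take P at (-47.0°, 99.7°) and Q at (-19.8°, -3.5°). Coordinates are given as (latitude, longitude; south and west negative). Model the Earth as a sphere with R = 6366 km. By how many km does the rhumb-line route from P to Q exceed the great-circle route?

521 km

Great circle: cos σ = sin φ₁ sin φ₂ + cos φ₁ cos φ₂ cos Δλ,  σ = 1.4694 rad → d_gc = 9354.3 km
Rhumb line: Δψ = +0.5790, q = Δφ/Δψ = 0.8200, d_rh = R√(Δφ²+q²Δλ²) = 9875.7 km
Excess = 9875.7 − 9354.3 = 521.4 ≈ 521 km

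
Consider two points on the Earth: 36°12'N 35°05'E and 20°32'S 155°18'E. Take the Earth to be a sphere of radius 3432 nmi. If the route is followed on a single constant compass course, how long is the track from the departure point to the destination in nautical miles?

7623 nmi

Rhumb course C = atan2(Δλ, Δψ) with Δψ = ln[tan(π/4+φ₂/2)/tan(π/4+φ₁/2)] = -1.0449, Δλ = +2.0982 → C = 116.47°
d = R·|Δφ| / |cos C| = 3432·0.99018 / 0.44578 = 7623 nmi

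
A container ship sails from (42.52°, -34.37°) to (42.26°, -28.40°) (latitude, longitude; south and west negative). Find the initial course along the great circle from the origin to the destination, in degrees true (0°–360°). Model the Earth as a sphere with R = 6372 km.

91.4°

θ = atan2( sin Δλ·cos φ₂ ,  cos φ₁ sin φ₂ − sin φ₁ cos φ₂ cos Δλ )
  = atan2(+0.0770, -0.0018) = 91.36°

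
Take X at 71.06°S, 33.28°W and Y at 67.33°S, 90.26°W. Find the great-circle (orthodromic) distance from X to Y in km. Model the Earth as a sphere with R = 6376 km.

cos σ = sin φ₁ sin φ₂ + cos φ₁ cos φ₂ cos Δλ
      = sin(-71.06°)sin(-67.33°) + cos(-71.06°)cos(-67.33°)cos(-56.98°) = 0.9410
σ = 19.788° → d = Rσ = 6376·0.34536 = 2202 km

2202 km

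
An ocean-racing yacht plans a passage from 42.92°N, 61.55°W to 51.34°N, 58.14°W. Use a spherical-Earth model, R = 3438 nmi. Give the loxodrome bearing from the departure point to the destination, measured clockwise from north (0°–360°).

15.4°

Meridional parts: M(φ₁)=+0.8309, M(φ₂)=+1.0476 → ΔM = +0.2167;  Δλ = +0.0595 rad
tan C = Δλ / ΔM = +0.2747 → C = 15.36°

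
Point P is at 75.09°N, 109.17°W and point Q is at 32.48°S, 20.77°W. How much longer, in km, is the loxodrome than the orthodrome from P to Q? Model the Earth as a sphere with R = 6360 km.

424 km

Great circle: cos σ = sin φ₁ sin φ₂ + cos φ₁ cos φ₂ cos Δλ,  σ = 2.1093 rad → d_gc = 13415.2 km
Rhumb line: Δψ = -2.6336, q = Δφ/Δψ = 0.7129, d_rh = R√(Δφ²+q²Δλ²) = 13838.8 km
Excess = 13838.8 − 13415.2 = 423.6 ≈ 424 km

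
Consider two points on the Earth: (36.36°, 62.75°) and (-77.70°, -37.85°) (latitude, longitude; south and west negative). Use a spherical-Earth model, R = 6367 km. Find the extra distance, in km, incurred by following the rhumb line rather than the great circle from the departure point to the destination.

Great circle: cos σ = sin φ₁ sin φ₂ + cos φ₁ cos φ₂ cos Δλ,  σ = 2.2279 rad → d_gc = 14184.88 km
Rhumb line: Δψ = -2.9100, q = Δφ/Δψ = 0.6841, d_rh = R√(Δφ²+q²Δλ²) = 14803.41 km
Excess = 14803.41 − 14184.88 = 618.53 ≈ 619 km

619 km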